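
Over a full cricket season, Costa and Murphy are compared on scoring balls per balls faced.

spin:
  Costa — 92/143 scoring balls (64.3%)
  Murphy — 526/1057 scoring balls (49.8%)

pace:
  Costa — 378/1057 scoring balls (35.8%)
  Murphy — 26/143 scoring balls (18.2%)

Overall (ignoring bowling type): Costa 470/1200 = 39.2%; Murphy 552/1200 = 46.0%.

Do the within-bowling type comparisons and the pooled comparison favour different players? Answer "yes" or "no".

Within each bowling type level (spin 64.3% vs 49.8%; pace 35.8% vs 18.2%), Costa has the higher rate every time. Pooled: 39.2% vs 46.0% — Murphy has the higher rate overall. The two comparisons disagree.

yes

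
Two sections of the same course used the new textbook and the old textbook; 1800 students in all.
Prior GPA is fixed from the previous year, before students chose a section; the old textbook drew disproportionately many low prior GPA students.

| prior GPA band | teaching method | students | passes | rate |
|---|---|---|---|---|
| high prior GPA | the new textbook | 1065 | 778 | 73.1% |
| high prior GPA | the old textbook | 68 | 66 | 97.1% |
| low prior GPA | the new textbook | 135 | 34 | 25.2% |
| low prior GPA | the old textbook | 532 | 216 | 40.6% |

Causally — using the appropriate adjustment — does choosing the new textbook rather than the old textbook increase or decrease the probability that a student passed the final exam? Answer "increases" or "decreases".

Here prior GPA band is a common cause — it drives both which teaching method a case falls under and the outcome. The crude comparison mixes populations; the stratum-specific rates are the causally relevant ones.
Within each level — high prior GPA: 73.1% vs 97.1%; low prior GPA: 25.2% vs 40.6% — the old textbook is higher every time.

decreases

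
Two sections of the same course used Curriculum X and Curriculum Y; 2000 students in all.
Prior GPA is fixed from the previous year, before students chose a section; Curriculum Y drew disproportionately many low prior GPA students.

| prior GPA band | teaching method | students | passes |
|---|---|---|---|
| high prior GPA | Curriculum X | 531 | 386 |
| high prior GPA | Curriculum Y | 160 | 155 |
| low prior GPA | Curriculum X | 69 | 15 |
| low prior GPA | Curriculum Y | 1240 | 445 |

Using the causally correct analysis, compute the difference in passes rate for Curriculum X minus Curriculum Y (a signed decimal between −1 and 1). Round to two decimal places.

Prior GPA band satisfies the back-door criterion: it is not a descendant of the teaching method, and it blocks the spurious path from teaching method to outcome. Adjusting for it (i.e., using the within-prior GPA band rates) gives the causal effect.
Adjusting over the population distribution of prior GPA band: 0.345·(0.727−0.969) + 0.654·(0.217−0.359) = -0.176.

-0.18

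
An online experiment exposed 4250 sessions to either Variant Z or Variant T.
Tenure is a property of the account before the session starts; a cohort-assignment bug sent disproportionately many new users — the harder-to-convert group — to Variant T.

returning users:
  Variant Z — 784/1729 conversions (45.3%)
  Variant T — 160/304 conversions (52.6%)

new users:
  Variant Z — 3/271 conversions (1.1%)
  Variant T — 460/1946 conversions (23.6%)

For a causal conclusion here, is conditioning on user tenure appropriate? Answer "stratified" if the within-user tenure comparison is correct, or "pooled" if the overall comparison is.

stratified

The stratified and pooled comparisons disagree (Variant T wins within each user tenure; Variant Z wins overall), so the answer turns on the causal role of user tenure.
User tenure is set before the variant has any effect — it is not caused by the variant — and it independently drives the outcome. That makes it a confounder, so the causal comparison is within user tenure levels.
Within each level — returning users: 45.3% vs 52.6%; new users: 1.1% vs 23.6% — Variant T is higher every time.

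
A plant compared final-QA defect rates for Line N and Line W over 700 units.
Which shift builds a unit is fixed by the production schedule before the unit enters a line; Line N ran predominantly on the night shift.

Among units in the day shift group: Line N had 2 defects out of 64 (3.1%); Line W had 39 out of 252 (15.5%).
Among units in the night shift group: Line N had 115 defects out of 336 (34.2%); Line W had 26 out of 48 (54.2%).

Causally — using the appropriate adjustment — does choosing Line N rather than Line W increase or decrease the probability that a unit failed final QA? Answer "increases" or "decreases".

Since shift is a pre-existing factor (not a product of the line) and it affects the outcome on its own, it is a confounder. The stratified rates, not the pooled rate, identify the causal effect.
Within each level — day shift: 3.1% vs 15.5%; night shift: 34.2% vs 54.2% — Line N is lower every time.

decreases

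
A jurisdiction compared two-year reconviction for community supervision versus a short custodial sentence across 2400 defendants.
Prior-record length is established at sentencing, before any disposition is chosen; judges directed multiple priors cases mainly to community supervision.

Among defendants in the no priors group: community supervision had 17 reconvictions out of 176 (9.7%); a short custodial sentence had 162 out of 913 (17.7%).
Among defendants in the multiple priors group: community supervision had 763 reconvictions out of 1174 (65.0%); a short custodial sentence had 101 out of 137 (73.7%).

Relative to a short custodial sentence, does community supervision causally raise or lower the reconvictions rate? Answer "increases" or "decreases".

decreases

The imbalance in prior-record length arose from how defendants were allocated, not from anything the disposition did; and prior-record length independently affects the outcome. The pooled gap is confounded — condition on prior-record length.
Within each level — no priors: 9.7% vs 17.7%; multiple priors: 65.0% vs 73.7% — community supervision is lower every time.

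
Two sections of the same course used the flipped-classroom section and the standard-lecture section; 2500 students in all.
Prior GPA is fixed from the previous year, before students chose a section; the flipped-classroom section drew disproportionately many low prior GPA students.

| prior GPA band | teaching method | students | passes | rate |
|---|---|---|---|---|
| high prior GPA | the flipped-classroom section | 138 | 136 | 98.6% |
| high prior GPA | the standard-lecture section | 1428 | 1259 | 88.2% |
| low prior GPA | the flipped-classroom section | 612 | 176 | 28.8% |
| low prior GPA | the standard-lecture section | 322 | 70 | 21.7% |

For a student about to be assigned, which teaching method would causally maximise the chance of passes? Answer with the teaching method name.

Nothing the teaching method does changes prior GPA band; the imbalance is an allocation artefact. With prior GPA band also predicting the outcome, the pooled figure is confounded, and the within-stratum comparison is the causal one.
Within each level — high prior GPA: 98.6% vs 88.2%; low prior GPA: 28.8% vs 21.7% — the flipped-classroom section is higher every time.

the flipped-classroom section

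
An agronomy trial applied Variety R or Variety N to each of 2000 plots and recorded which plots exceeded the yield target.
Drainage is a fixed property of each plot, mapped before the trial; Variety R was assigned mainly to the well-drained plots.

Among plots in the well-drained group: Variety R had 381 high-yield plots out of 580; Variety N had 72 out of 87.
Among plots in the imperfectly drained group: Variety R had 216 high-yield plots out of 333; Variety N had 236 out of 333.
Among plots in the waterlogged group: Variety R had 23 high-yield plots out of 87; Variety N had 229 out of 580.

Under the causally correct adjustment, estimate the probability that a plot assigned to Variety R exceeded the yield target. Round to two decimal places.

Within every field drainage level Variety N has the higher rate, yet pooled Variety R does — Simpson's reversal.
Field drainage differs across varietys for reasons unrelated to any effect of the variety itself, and it separately predicts the outcome — a classic confounder. We must compare within field drainage levels.
Standardising Variety R to the population field drainage mix: 0.334·381/580 + 0.333·216/333 + 0.334·23/87 = 0.523.

0.52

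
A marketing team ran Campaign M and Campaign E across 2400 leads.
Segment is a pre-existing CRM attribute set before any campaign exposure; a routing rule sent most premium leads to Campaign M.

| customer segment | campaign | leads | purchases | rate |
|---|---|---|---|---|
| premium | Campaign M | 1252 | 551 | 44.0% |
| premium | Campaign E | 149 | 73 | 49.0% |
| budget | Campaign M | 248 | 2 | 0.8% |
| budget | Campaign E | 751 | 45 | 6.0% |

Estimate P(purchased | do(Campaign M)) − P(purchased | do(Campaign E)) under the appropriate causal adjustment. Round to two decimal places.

Here customer segment is a common cause — it drives both which campaign a case falls under and the outcome. The crude comparison mixes populations; the stratum-specific rates are the causally relevant ones.
Adjusting over the population distribution of customer segment: 0.584·(0.440−0.490) + 0.416·(0.008−0.060) = -0.051.

-0.05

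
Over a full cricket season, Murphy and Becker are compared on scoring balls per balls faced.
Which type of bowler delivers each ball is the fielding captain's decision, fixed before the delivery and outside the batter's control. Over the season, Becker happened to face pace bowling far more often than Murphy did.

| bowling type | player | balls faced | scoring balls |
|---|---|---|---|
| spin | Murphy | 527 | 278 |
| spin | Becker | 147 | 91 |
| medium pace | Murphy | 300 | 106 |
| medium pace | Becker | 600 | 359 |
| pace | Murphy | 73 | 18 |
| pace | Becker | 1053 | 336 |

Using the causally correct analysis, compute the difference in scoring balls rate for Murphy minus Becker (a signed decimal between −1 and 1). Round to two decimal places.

Bowling type is set before the player has any effect — it is not caused by the player — and it independently drives the outcome. That makes it a confounder, so the causal comparison is within bowling type levels.
Adjusting over the population distribution of bowling type: 0.250·(0.528−0.619) + 0.333·(0.353−0.598) + 0.417·(0.247−0.319) = -0.135.

-0.13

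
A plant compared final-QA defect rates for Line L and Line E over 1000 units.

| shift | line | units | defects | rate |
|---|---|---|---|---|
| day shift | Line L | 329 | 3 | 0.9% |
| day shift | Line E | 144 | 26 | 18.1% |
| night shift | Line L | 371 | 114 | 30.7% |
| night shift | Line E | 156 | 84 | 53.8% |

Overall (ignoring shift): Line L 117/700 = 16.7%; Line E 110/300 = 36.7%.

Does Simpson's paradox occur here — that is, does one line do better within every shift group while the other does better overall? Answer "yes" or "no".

Within each shift level (day shift 0.9% vs 18.1%; night shift 30.7% vs 53.8%), Line L has the lower rate every time. Pooled: 16.7% vs 36.7% — Line L has the lower rate overall. They agree.

no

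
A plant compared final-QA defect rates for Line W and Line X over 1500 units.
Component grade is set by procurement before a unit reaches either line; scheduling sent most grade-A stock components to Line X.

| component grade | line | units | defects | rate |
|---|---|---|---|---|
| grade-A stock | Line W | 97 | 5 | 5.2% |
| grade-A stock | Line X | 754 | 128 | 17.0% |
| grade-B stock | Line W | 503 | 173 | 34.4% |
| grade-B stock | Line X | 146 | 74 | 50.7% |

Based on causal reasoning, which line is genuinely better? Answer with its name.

The component grade-specific comparison favours Line W throughout, but the pooled figures favour Line X. The question is whether to condition on component grade.
Here component grade is a common cause — it drives both which line a case falls under and the outcome. The crude comparison mixes populations; the stratum-specific rates are the causally relevant ones.
Within each level — grade-A stock: 5.2% vs 17.0%; grade-B stock: 34.4% vs 50.7% — Line W is lower every time.

Line W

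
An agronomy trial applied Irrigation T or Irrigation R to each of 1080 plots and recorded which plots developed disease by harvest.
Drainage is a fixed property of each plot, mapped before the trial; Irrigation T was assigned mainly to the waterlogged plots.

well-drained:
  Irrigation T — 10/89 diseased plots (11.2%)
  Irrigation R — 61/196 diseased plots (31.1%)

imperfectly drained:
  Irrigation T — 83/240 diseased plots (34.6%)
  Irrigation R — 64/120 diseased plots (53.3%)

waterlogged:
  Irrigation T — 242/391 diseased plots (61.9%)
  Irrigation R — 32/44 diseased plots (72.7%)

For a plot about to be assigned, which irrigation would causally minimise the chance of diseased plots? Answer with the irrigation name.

Irrigation T

Field drainage satisfies the back-door criterion: it is not a descendant of the irrigation, and it blocks the spurious path from irrigation to outcome. Adjusting for it (i.e., using the within-field drainage rates) gives the causal effect.
Within each level — well-drained: 11.2% vs 31.1%; imperfectly drained: 34.6% vs 53.3%; waterlogged: 61.9% vs 72.7% — Irrigation T is lower every time.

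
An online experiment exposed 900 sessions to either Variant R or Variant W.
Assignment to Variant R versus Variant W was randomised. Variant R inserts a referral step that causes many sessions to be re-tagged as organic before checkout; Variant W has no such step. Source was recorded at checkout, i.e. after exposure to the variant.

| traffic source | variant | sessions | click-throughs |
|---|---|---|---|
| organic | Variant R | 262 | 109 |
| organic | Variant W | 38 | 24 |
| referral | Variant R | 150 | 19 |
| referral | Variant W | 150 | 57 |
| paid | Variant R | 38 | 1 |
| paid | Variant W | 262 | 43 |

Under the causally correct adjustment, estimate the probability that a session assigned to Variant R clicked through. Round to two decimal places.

0.29

Stratifying would compare variants among sessions the variants themselves sorted into traffic source groups — a form of selection on an intermediate. The unconditioned pooled rates give the total causal effect.
So P(outcome | do(Variant R)) is just the pooled rate for Variant R: 129/450 = 0.287.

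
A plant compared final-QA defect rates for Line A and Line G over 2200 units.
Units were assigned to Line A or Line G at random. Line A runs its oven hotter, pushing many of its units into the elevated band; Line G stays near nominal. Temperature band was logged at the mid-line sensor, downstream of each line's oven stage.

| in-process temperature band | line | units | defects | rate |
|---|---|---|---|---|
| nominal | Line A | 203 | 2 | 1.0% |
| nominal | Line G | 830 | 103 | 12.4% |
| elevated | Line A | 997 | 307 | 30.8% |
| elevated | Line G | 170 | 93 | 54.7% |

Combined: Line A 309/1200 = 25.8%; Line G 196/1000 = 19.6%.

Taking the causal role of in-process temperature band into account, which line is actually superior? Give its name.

Line G

Line A is lower inside every in-process temperature band stratum but Line G is lower in aggregate. Whether to stratify depends on how in-process temperature band relates to the line.
In-process temperature band here is a post-treatment variable shaped by the line; conditioning on it would introduce bias rather than remove it. The overall comparison is the causal one.
Pooled: Line A 25.8% vs Line G 19.6%; Line G is lower overall.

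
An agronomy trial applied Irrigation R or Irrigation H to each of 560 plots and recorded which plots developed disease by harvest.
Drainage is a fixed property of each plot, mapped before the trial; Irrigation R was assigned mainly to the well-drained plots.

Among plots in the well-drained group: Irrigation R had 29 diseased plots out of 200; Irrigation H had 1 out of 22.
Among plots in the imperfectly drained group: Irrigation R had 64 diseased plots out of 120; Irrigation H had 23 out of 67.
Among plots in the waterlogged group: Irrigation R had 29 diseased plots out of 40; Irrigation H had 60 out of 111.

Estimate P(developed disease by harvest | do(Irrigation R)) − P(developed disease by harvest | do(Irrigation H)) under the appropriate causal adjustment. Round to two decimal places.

Field drainage satisfies the back-door criterion: it is not a descendant of the irrigation, and it blocks the spurious path from irrigation to outcome. Adjusting for it (i.e., using the within-field drainage rates) gives the causal effect.
Adjusting over the population distribution of field drainage: 0.396·(0.145−0.045) + 0.334·(0.533−0.343) + 0.270·(0.725−0.541) = +0.153.

+0.15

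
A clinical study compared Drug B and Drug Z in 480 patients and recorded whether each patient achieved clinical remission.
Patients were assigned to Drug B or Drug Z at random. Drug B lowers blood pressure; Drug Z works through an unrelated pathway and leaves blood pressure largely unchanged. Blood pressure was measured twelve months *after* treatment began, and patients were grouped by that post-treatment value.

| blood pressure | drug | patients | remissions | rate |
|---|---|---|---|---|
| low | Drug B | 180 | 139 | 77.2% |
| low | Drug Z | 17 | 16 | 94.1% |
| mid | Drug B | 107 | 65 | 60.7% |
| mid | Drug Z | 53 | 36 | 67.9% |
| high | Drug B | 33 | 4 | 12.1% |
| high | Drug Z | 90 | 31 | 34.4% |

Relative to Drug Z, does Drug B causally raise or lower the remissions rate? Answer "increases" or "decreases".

Within every blood pressure level Drug Z has the higher rate, yet pooled Drug B does — Simpson's reversal.
Blood pressure is downstream of the drug. One should not condition on a consequence of treatment, so the overall rates are the right comparison.
Pooled: Drug B 65.0% vs Drug Z 51.9%; Drug B is higher overall.

increases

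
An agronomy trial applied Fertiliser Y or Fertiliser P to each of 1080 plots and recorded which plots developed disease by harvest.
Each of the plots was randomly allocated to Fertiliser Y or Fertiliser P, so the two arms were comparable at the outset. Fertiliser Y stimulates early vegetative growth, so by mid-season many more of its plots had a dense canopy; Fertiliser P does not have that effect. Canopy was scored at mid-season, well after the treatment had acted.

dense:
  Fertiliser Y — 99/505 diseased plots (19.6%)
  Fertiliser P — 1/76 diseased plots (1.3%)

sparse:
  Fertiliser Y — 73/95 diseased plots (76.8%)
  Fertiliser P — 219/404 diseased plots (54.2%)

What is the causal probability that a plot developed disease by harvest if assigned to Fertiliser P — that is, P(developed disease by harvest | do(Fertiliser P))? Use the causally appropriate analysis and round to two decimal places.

The mid-season canopy-specific comparison favours Fertiliser P throughout, but the pooled figures favour Fertiliser Y. The question is whether to condition on mid-season canopy.
Mid-season canopy lies on the pathway fertiliser → mid-season canopy → outcome, so adjusting for it blocks the indirect effect. For the total causal effect of fertiliser, use the unadjusted pooled rates.
So P(outcome | do(Fertiliser P)) is just the pooled rate for Fertiliser P: 220/480 = 0.458.

0.46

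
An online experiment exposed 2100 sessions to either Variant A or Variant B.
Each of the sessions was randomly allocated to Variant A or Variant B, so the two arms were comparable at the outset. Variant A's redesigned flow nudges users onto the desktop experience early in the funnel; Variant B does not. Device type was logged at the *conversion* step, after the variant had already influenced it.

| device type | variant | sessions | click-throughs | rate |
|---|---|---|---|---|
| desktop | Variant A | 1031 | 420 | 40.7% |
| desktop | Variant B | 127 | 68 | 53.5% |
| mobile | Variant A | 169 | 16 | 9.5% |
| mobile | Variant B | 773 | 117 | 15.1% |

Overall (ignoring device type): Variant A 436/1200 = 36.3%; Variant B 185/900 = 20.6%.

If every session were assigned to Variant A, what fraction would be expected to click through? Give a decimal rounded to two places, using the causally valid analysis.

Because the variant influences device type, device type is a post-treatment mediator, not a confounder. Stratifying on it would bias the estimate; the causal effect is the crude pooled difference.
So P(outcome | do(Variant A)) is just the pooled rate for Variant A: 436/1200 = 0.363.

0.36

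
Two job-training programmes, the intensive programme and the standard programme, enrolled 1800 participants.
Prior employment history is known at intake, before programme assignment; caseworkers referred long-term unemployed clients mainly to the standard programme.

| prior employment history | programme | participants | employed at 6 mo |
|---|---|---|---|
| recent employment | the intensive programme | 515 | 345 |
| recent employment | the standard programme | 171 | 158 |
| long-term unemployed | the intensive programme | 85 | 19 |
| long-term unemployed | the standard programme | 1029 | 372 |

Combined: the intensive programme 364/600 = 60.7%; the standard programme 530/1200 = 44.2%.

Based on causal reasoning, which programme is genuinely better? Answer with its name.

the standard programme

The imbalance in prior employment history arose from how participants were allocated, not from anything the programme did; and prior employment history independently affects the outcome. The pooled gap is confounded — condition on prior employment history.
Within each level — recent employment: 67.0% vs 92.4%; long-term unemployed: 22.4% vs 36.2% — the standard programme is higher every time.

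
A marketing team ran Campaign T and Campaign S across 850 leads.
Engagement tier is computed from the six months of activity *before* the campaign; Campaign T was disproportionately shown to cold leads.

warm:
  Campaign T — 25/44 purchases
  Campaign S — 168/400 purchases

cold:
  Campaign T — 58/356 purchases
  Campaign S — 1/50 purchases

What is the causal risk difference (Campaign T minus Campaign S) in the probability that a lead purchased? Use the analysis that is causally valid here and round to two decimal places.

The stratified and pooled comparisons disagree (Campaign T wins within each engagement tier; Campaign S wins overall), so the answer turns on the causal role of engagement tier.
Engagement tier satisfies the back-door criterion: it is not a descendant of the campaign, and it blocks the spurious path from campaign to outcome. Adjusting for it (i.e., using the within-engagement tier rates) gives the causal effect.
Adjusting over the population distribution of engagement tier: 0.522·(0.568−0.420) + 0.478·(0.163−0.020) = +0.146.

+0.15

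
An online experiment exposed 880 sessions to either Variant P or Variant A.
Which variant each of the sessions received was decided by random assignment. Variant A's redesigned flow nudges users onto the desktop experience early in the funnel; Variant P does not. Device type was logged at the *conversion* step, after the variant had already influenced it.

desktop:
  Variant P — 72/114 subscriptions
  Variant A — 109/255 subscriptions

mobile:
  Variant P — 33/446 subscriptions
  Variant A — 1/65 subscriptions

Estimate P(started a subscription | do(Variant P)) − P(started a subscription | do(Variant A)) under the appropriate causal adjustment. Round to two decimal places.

-0.16

The distribution of device type is itself part of what the variant does — it is an intermediate outcome. Holding it fixed would remove that part of the effect; the total effect is the pooled difference.
The causal difference is the pooled difference: 0.188 − 0.344 = -0.156.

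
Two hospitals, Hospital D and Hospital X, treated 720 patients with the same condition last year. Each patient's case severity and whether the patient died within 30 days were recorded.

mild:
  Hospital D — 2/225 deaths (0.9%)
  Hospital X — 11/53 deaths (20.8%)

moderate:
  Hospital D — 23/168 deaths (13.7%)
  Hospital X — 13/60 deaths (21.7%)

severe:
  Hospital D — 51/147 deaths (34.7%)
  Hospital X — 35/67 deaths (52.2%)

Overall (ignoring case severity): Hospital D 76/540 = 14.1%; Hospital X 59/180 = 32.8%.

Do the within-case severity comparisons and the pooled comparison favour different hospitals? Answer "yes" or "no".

no

Within each case severity level (mild 0.9% vs 20.8%; moderate 13.7% vs 21.7%; severe 34.7% vs 52.2%), Hospital D has the lower rate every time. Pooled: 14.1% vs 32.8% — Hospital D has the lower rate overall. They agree.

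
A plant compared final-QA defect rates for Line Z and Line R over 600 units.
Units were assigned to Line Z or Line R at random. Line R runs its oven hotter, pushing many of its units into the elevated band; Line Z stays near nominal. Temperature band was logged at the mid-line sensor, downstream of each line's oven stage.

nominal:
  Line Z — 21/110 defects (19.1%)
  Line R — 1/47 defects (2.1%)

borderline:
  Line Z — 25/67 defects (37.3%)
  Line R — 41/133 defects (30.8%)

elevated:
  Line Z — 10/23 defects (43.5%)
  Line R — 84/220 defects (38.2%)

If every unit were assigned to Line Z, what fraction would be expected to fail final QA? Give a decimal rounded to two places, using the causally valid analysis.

0.28

In-process temperature band here is a post-treatment variable shaped by the line; conditioning on it would introduce bias rather than remove it. The overall comparison is the causal one.
So P(outcome | do(Line Z)) is just the pooled rate for Line Z: 56/200 = 0.280.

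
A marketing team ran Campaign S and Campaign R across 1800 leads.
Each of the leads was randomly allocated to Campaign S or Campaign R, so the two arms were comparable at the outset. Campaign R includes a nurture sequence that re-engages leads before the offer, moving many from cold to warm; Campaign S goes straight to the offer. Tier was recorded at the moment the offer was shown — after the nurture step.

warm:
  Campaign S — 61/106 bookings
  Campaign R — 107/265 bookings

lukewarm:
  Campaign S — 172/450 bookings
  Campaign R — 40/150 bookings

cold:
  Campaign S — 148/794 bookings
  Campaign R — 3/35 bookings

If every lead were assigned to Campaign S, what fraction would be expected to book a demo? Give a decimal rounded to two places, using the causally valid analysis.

Engagement tier here is a post-treatment variable shaped by the campaign; conditioning on it would introduce bias rather than remove it. The overall comparison is the causal one.
So P(outcome | do(Campaign S)) is just the pooled rate for Campaign S: 381/1350 = 0.282.

0.28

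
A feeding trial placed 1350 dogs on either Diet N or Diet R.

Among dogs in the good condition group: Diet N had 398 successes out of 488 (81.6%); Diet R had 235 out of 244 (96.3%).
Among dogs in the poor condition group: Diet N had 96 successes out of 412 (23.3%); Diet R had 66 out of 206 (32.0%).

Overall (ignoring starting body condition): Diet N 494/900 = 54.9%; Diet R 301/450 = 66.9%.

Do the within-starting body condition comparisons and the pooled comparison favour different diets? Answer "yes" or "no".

no

Within each starting body condition level (good condition 81.6% vs 96.3%; poor condition 23.3% vs 32.0%), Diet R has the higher rate every time. Pooled: 54.9% vs 66.9% — Diet R has the higher rate overall. They agree.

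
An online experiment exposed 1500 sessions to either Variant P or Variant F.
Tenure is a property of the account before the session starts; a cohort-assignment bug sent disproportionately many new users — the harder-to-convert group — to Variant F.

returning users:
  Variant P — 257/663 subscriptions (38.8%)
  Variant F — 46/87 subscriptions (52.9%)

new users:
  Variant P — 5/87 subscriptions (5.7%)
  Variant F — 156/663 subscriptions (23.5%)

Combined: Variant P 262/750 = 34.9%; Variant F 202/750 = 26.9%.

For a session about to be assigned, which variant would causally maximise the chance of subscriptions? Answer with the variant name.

Variant F

User tenure is set before the variant has any effect — it is not caused by the variant — and it independently drives the outcome. That makes it a confounder, so the causal comparison is within user tenure levels.
Within each level — returning users: 38.8% vs 52.9%; new users: 5.7% vs 23.5% — Variant F is higher every time.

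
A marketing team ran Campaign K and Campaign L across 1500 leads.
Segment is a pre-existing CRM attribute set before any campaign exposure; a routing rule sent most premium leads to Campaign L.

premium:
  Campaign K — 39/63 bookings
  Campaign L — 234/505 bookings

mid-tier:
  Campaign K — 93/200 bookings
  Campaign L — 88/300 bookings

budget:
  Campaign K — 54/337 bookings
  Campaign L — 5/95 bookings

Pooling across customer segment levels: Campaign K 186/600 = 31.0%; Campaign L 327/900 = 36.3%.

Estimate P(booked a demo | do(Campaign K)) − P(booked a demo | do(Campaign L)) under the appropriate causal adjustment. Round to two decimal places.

+0.15

The customer segment-specific comparison favours Campaign K throughout, but the pooled figures favour Campaign L. The question is whether to condition on customer segment.
Here customer segment is a common cause — it drives both which campaign a case falls under and the outcome. The crude comparison mixes populations; the stratum-specific rates are the causally relevant ones.
Adjusting over the population distribution of customer segment: 0.379·(0.619−0.463) + 0.333·(0.465−0.293) + 0.288·(0.160−0.053) = +0.147.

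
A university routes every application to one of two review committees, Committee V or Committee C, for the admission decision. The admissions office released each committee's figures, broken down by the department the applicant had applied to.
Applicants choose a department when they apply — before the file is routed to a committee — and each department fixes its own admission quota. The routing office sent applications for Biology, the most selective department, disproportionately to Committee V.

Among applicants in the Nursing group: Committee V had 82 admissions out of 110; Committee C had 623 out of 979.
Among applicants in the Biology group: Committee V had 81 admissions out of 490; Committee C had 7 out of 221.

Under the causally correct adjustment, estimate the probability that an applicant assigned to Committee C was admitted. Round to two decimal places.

The department-specific comparison favours Committee V throughout, but the pooled figures favour Committee C. The question is whether to condition on department.
Department is set before the review committee has any effect — it is not caused by the review committee — and it independently drives the outcome. That makes it a confounder, so the causal comparison is within department levels.
Standardising Committee C to the population department mix: 0.605·623/979 + 0.395·7/221 = 0.398.

0.40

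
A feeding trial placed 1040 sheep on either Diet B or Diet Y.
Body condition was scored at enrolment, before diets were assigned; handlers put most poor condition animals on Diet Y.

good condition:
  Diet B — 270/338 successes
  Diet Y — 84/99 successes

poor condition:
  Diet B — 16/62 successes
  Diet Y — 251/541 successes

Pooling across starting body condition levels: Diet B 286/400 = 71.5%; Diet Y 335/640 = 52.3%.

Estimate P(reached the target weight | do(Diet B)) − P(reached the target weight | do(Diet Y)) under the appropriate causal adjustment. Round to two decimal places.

The stratified and pooled comparisons disagree (Diet Y wins within each starting body condition; Diet B wins overall), so the answer turns on the causal role of starting body condition.
Starting body condition is set before the diet has any effect — it is not caused by the diet — and it independently drives the outcome. That makes it a confounder, so the causal comparison is within starting body condition levels.
Adjusting over the population distribution of starting body condition: 0.420·(0.799−0.848) + 0.580·(0.258−0.464) = -0.140.

-0.14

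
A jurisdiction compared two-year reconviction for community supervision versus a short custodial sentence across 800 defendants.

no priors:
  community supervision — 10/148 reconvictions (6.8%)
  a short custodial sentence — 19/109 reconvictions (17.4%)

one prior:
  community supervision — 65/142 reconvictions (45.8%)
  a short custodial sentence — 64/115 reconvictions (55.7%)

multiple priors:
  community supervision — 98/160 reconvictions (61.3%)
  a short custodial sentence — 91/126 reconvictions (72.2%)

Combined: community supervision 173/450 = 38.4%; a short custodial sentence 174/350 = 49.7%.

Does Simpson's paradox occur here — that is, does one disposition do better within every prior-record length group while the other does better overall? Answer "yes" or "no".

no

Within each prior-record length level (no priors 6.8% vs 17.4%; one prior 45.8% vs 55.7%; multiple priors 61.3% vs 72.2%), community supervision has the lower rate every time. Pooled: 38.4% vs 49.7% — community supervision has the lower rate overall. They agree.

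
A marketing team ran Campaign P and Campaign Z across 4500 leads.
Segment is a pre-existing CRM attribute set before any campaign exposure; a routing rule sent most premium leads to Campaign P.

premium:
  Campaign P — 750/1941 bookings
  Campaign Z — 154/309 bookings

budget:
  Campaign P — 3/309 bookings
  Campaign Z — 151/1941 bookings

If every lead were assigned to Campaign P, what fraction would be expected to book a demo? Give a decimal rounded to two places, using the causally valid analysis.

0.20

The imbalance in customer segment arose from how leads were allocated, not from anything the campaign did; and customer segment independently affects the outcome. The pooled gap is confounded — condition on customer segment.
Standardising Campaign P to the population customer segment mix: 0.500·750/1941 + 0.500·3/309 = 0.198.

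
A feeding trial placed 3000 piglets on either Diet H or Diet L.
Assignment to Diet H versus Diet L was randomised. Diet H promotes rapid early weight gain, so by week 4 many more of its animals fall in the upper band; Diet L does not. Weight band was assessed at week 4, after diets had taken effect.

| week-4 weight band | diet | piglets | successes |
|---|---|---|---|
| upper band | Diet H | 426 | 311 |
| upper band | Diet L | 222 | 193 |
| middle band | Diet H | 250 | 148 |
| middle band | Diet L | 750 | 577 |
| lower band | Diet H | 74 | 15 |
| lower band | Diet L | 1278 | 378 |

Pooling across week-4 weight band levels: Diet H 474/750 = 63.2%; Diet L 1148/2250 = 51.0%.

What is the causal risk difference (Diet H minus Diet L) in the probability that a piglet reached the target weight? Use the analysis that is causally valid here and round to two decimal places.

Week-4 weight band lies on the pathway diet → week-4 weight band → outcome, so adjusting for it blocks the indirect effect. For the total causal effect of diet, use the unadjusted pooled rates.
The causal difference is the pooled difference: 0.632 − 0.510 = +0.122.

+0.12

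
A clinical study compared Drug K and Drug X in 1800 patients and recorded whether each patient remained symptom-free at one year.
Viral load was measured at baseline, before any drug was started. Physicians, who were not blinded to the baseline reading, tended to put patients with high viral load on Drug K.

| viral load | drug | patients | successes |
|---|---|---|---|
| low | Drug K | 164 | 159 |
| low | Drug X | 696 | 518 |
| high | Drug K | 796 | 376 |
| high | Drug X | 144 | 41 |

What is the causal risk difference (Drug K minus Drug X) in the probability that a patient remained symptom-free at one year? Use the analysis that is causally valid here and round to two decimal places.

Within every viral load level Drug K has the higher rate, yet pooled Drug X does — Simpson's reversal.
Viral load is set before the drug has any effect — it is not caused by the drug — and it independently drives the outcome. That makes it a confounder, so the causal comparison is within viral load levels.
Adjusting over the population distribution of viral load: 0.478·(0.970−0.744) + 0.522·(0.472−0.285) = +0.206.

+0.21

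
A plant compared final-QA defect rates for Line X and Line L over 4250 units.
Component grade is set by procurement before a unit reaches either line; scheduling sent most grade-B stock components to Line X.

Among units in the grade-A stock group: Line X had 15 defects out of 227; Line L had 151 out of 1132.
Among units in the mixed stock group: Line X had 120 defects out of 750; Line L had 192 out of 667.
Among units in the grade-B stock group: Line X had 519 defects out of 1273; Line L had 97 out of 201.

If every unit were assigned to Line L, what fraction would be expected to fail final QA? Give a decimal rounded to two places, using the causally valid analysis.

0.31

Line X is lower inside every component grade stratum but Line L is lower in aggregate. Whether to stratify depends on how component grade relates to the line.
Nothing the line does changes component grade; the imbalance is an allocation artefact. With component grade also predicting the outcome, the pooled figure is confounded, and the within-stratum comparison is the causal one.
Standardising Line L to the population component grade mix: 0.320·151/1132 + 0.333·192/667 + 0.347·97/201 = 0.306.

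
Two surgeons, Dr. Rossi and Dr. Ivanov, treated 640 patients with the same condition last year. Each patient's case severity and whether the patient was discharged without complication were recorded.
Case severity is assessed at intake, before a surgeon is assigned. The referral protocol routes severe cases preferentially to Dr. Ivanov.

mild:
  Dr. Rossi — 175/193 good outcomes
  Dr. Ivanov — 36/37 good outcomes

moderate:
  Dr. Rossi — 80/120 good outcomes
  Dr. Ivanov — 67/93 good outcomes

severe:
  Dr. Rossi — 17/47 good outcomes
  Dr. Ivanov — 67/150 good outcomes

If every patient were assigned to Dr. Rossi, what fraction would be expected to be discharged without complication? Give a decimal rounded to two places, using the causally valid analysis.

0.66

Within every case severity level Dr. Ivanov has the higher rate, yet pooled Dr. Rossi does — Simpson's reversal.
Case severity satisfies the back-door criterion: it is not a descendant of the surgeon, and it blocks the spurious path from surgeon to outcome. Adjusting for it (i.e., using the within-case severity rates) gives the causal effect.
Standardising Dr. Rossi to the population case severity mix: 0.359·175/193 + 0.333·80/120 + 0.308·17/47 = 0.659.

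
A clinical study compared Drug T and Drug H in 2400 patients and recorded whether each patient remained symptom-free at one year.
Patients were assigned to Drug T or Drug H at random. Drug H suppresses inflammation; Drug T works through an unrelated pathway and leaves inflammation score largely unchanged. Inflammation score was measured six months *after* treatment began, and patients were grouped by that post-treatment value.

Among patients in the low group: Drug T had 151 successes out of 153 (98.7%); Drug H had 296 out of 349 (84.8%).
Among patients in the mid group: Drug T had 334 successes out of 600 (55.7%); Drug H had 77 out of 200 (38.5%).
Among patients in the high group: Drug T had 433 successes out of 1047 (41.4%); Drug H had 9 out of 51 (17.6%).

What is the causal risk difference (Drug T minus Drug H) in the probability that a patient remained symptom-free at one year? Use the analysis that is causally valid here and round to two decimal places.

-0.13

Inflammation score here is a post-treatment variable shaped by the drug; conditioning on it would introduce bias rather than remove it. The overall comparison is the causal one.
The causal difference is the pooled difference: 0.510 − 0.637 = -0.127.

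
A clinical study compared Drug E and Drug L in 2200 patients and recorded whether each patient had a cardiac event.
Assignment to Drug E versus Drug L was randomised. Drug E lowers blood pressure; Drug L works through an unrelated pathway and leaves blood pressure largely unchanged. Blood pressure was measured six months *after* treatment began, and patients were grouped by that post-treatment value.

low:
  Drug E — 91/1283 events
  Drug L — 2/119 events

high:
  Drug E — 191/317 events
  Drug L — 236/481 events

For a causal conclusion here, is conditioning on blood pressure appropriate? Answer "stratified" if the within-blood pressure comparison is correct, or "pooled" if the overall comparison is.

pooled

Because the drug influences blood pressure, blood pressure is a post-treatment mediator, not a confounder. Stratifying on it would bias the estimate; the causal effect is the crude pooled difference.
Pooled: Drug E 17.6% vs Drug L 39.7%; Drug E is lower overall.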